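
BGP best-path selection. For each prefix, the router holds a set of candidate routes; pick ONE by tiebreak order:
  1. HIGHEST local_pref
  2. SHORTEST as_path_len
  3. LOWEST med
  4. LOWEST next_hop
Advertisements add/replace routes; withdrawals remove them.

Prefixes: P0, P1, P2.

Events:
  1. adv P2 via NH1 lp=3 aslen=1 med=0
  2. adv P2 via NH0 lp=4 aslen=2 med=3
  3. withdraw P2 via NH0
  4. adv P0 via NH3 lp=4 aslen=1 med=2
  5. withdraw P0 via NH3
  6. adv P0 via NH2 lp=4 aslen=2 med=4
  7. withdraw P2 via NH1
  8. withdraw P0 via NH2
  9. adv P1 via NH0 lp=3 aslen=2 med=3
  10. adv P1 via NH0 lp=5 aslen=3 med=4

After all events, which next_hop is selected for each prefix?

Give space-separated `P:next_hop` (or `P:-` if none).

Op 1: best P0=- P1=- P2=NH1
Op 2: best P0=- P1=- P2=NH0
Op 3: best P0=- P1=- P2=NH1
Op 4: best P0=NH3 P1=- P2=NH1
Op 5: best P0=- P1=- P2=NH1
Op 6: best P0=NH2 P1=- P2=NH1
Op 7: best P0=NH2 P1=- P2=-
Op 8: best P0=- P1=- P2=-
Op 9: best P0=- P1=NH0 P2=-
Op 10: best P0=- P1=NH0 P2=-

Answer: P0:- P1:NH0 P2:-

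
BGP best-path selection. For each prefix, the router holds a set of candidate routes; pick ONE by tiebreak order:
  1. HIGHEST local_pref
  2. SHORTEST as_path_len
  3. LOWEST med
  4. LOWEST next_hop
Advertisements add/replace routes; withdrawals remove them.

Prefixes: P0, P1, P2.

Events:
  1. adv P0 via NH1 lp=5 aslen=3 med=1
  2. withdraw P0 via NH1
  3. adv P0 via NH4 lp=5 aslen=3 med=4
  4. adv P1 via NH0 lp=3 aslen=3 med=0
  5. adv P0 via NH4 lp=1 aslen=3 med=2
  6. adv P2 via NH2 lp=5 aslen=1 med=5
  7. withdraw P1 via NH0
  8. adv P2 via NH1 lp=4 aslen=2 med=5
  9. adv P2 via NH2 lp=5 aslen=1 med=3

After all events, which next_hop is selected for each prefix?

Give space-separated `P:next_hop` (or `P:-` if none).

Answer: P0:NH4 P1:- P2:NH2

Derivation:
Op 1: best P0=NH1 P1=- P2=-
Op 2: best P0=- P1=- P2=-
Op 3: best P0=NH4 P1=- P2=-
Op 4: best P0=NH4 P1=NH0 P2=-
Op 5: best P0=NH4 P1=NH0 P2=-
Op 6: best P0=NH4 P1=NH0 P2=NH2
Op 7: best P0=NH4 P1=- P2=NH2
Op 8: best P0=NH4 P1=- P2=NH2
Op 9: best P0=NH4 P1=- P2=NH2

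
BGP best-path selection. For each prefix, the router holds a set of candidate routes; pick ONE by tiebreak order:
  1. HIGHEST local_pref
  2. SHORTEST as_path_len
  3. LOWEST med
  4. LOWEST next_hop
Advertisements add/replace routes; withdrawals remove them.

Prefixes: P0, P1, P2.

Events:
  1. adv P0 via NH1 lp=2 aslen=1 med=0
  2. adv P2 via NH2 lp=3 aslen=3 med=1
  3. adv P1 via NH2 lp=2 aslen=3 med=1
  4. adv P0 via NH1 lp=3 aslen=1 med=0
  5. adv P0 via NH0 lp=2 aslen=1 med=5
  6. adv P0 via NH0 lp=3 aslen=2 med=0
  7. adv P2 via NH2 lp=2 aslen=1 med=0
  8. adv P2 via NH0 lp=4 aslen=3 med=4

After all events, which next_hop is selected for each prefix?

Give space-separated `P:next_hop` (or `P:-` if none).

Answer: P0:NH1 P1:NH2 P2:NH0

Derivation:
Op 1: best P0=NH1 P1=- P2=-
Op 2: best P0=NH1 P1=- P2=NH2
Op 3: best P0=NH1 P1=NH2 P2=NH2
Op 4: best P0=NH1 P1=NH2 P2=NH2
Op 5: best P0=NH1 P1=NH2 P2=NH2
Op 6: best P0=NH1 P1=NH2 P2=NH2
Op 7: best P0=NH1 P1=NH2 P2=NH2
Op 8: best P0=NH1 P1=NH2 P2=NH0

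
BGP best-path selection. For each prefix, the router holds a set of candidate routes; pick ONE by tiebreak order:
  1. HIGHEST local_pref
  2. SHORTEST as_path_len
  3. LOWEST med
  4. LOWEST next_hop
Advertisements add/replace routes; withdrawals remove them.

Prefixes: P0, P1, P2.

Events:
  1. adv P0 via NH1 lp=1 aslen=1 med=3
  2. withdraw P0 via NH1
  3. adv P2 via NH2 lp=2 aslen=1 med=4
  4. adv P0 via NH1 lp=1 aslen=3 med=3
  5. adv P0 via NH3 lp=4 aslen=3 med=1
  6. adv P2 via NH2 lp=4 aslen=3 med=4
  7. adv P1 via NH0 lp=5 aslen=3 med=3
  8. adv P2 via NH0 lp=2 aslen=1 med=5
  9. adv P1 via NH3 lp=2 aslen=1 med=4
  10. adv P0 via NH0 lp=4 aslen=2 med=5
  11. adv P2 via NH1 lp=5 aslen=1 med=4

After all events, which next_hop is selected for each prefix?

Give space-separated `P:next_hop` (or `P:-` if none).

Answer: P0:NH0 P1:NH0 P2:NH1

Derivation:
Op 1: best P0=NH1 P1=- P2=-
Op 2: best P0=- P1=- P2=-
Op 3: best P0=- P1=- P2=NH2
Op 4: best P0=NH1 P1=- P2=NH2
Op 5: best P0=NH3 P1=- P2=NH2
Op 6: best P0=NH3 P1=- P2=NH2
Op 7: best P0=NH3 P1=NH0 P2=NH2
Op 8: best P0=NH3 P1=NH0 P2=NH2
Op 9: best P0=NH3 P1=NH0 P2=NH2
Op 10: best P0=NH0 P1=NH0 P2=NH2
Op 11: best P0=NH0 P1=NH0 P2=NH1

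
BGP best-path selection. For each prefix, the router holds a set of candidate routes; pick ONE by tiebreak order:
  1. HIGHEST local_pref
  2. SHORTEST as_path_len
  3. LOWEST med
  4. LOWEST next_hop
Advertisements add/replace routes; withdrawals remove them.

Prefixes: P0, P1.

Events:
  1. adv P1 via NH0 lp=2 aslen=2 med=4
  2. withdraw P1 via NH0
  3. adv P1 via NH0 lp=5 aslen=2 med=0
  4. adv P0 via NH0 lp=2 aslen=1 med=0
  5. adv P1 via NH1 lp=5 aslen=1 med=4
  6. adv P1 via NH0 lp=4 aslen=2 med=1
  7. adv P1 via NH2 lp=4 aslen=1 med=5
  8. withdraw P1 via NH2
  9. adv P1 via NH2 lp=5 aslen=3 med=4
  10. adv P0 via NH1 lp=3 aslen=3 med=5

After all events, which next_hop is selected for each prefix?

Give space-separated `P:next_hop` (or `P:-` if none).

Answer: P0:NH1 P1:NH1

Derivation:
Op 1: best P0=- P1=NH0
Op 2: best P0=- P1=-
Op 3: best P0=- P1=NH0
Op 4: best P0=NH0 P1=NH0
Op 5: best P0=NH0 P1=NH1
Op 6: best P0=NH0 P1=NH1
Op 7: best P0=NH0 P1=NH1
Op 8: best P0=NH0 P1=NH1
Op 9: best P0=NH0 P1=NH1
Op 10: best P0=NH1 P1=NH1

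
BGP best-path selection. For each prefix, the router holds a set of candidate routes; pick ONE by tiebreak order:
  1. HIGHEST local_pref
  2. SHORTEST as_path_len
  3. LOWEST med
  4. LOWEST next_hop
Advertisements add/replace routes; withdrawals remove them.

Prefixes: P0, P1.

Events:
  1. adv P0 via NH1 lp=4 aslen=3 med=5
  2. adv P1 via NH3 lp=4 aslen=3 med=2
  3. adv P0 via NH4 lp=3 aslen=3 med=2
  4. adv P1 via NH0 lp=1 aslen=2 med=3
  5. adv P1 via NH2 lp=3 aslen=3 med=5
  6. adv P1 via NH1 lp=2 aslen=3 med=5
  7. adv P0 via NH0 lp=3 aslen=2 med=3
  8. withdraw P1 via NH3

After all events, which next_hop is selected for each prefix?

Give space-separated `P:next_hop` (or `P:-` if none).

Answer: P0:NH1 P1:NH2

Derivation:
Op 1: best P0=NH1 P1=-
Op 2: best P0=NH1 P1=NH3
Op 3: best P0=NH1 P1=NH3
Op 4: best P0=NH1 P1=NH3
Op 5: best P0=NH1 P1=NH3
Op 6: best P0=NH1 P1=NH3
Op 7: best P0=NH1 P1=NH3
Op 8: best P0=NH1 P1=NH2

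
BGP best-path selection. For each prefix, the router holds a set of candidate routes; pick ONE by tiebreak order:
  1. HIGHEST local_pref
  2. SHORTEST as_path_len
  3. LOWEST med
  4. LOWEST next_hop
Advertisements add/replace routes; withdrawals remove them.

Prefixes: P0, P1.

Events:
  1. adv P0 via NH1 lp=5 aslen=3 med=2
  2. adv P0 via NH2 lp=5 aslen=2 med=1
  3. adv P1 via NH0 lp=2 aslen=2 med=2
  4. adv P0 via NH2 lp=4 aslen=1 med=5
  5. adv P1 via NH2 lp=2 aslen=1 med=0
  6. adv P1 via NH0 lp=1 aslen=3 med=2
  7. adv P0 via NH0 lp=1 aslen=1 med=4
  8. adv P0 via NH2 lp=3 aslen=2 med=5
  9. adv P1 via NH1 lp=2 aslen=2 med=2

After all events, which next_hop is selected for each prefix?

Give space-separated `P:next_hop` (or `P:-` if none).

Op 1: best P0=NH1 P1=-
Op 2: best P0=NH2 P1=-
Op 3: best P0=NH2 P1=NH0
Op 4: best P0=NH1 P1=NH0
Op 5: best P0=NH1 P1=NH2
Op 6: best P0=NH1 P1=NH2
Op 7: best P0=NH1 P1=NH2
Op 8: best P0=NH1 P1=NH2
Op 9: best P0=NH1 P1=NH2

Answer: P0:NH1 P1:NH2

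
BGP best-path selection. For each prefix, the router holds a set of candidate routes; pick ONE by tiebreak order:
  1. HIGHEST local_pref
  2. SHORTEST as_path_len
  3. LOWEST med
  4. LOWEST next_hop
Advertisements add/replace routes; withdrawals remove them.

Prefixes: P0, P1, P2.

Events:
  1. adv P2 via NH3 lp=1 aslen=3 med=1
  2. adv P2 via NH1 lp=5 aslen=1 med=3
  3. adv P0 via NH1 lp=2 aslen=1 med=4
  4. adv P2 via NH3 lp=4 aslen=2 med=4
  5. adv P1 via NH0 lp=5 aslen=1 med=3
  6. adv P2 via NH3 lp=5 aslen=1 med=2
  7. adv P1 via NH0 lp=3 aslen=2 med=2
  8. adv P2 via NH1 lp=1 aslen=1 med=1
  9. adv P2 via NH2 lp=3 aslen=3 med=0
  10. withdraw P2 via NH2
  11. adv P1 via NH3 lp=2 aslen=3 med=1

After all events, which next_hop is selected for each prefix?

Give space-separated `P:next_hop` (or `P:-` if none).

Answer: P0:NH1 P1:NH0 P2:NH3

Derivation:
Op 1: best P0=- P1=- P2=NH3
Op 2: best P0=- P1=- P2=NH1
Op 3: best P0=NH1 P1=- P2=NH1
Op 4: best P0=NH1 P1=- P2=NH1
Op 5: best P0=NH1 P1=NH0 P2=NH1
Op 6: best P0=NH1 P1=NH0 P2=NH3
Op 7: best P0=NH1 P1=NH0 P2=NH3
Op 8: best P0=NH1 P1=NH0 P2=NH3
Op 9: best P0=NH1 P1=NH0 P2=NH3
Op 10: best P0=NH1 P1=NH0 P2=NH3
Op 11: best P0=NH1 P1=NH0 P2=NH3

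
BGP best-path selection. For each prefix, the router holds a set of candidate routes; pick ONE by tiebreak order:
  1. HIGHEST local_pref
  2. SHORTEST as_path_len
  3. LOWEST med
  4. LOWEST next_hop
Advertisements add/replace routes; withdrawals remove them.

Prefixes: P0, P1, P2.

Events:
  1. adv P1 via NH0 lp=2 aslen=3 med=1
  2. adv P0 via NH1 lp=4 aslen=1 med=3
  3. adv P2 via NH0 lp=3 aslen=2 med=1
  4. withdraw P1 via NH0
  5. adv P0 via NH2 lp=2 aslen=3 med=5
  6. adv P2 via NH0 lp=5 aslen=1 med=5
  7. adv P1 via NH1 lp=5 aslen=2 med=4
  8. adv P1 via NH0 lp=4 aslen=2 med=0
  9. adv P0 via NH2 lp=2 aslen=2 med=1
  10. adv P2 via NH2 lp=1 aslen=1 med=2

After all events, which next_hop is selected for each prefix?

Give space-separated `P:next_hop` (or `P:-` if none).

Answer: P0:NH1 P1:NH1 P2:NH0

Derivation:
Op 1: best P0=- P1=NH0 P2=-
Op 2: best P0=NH1 P1=NH0 P2=-
Op 3: best P0=NH1 P1=NH0 P2=NH0
Op 4: best P0=NH1 P1=- P2=NH0
Op 5: best P0=NH1 P1=- P2=NH0
Op 6: best P0=NH1 P1=- P2=NH0
Op 7: best P0=NH1 P1=NH1 P2=NH0
Op 8: best P0=NH1 P1=NH1 P2=NH0
Op 9: best P0=NH1 P1=NH1 P2=NH0
Op 10: best P0=NH1 P1=NH1 P2=NH0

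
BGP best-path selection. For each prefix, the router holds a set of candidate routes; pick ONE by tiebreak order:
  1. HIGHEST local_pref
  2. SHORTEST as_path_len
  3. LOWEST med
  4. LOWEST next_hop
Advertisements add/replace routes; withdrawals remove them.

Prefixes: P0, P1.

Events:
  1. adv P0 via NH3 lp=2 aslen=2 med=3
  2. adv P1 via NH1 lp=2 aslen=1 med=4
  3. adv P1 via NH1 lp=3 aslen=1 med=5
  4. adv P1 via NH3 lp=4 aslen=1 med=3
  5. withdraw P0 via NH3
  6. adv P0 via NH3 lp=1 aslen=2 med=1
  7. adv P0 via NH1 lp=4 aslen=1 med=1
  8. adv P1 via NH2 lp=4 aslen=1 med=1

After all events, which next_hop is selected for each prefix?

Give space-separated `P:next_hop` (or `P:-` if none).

Op 1: best P0=NH3 P1=-
Op 2: best P0=NH3 P1=NH1
Op 3: best P0=NH3 P1=NH1
Op 4: best P0=NH3 P1=NH3
Op 5: best P0=- P1=NH3
Op 6: best P0=NH3 P1=NH3
Op 7: best P0=NH1 P1=NH3
Op 8: best P0=NH1 P1=NH2

Answer: P0:NH1 P1:NH2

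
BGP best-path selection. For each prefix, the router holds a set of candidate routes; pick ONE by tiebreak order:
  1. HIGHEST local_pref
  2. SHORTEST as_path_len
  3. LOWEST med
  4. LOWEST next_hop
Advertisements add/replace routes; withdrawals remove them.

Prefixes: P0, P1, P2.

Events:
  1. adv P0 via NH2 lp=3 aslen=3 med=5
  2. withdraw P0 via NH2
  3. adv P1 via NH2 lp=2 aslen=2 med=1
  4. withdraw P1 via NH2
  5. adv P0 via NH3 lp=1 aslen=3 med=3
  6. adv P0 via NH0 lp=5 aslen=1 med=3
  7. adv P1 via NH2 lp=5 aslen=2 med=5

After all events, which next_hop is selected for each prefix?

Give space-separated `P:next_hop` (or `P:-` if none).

Op 1: best P0=NH2 P1=- P2=-
Op 2: best P0=- P1=- P2=-
Op 3: best P0=- P1=NH2 P2=-
Op 4: best P0=- P1=- P2=-
Op 5: best P0=NH3 P1=- P2=-
Op 6: best P0=NH0 P1=- P2=-
Op 7: best P0=NH0 P1=NH2 P2=-

Answer: P0:NH0 P1:NH2 P2:-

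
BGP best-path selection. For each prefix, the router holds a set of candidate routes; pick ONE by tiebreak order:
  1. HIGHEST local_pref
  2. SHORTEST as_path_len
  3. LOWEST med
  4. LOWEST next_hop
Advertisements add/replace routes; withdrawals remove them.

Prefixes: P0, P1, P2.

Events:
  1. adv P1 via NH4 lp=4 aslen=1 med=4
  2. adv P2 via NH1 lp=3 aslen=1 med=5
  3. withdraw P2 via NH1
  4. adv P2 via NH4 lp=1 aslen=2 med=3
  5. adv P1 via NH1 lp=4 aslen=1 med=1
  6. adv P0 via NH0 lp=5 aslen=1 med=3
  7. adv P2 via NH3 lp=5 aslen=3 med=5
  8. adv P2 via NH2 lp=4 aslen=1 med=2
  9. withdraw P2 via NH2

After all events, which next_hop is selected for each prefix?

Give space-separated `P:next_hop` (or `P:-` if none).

Answer: P0:NH0 P1:NH1 P2:NH3

Derivation:
Op 1: best P0=- P1=NH4 P2=-
Op 2: best P0=- P1=NH4 P2=NH1
Op 3: best P0=- P1=NH4 P2=-
Op 4: best P0=- P1=NH4 P2=NH4
Op 5: best P0=- P1=NH1 P2=NH4
Op 6: best P0=NH0 P1=NH1 P2=NH4
Op 7: best P0=NH0 P1=NH1 P2=NH3
Op 8: best P0=NH0 P1=NH1 P2=NH3
Op 9: best P0=NH0 P1=NH1 P2=NH3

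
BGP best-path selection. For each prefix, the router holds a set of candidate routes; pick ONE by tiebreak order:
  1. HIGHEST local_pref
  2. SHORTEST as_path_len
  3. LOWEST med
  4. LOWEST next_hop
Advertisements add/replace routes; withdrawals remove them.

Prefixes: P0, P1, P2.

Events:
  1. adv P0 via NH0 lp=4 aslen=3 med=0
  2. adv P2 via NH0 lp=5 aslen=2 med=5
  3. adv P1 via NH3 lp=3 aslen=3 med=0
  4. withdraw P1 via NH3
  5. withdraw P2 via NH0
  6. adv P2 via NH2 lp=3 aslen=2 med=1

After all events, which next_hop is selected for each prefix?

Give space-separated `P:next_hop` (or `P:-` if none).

Op 1: best P0=NH0 P1=- P2=-
Op 2: best P0=NH0 P1=- P2=NH0
Op 3: best P0=NH0 P1=NH3 P2=NH0
Op 4: best P0=NH0 P1=- P2=NH0
Op 5: best P0=NH0 P1=- P2=-
Op 6: best P0=NH0 P1=- P2=NH2

Answer: P0:NH0 P1:- P2:NH2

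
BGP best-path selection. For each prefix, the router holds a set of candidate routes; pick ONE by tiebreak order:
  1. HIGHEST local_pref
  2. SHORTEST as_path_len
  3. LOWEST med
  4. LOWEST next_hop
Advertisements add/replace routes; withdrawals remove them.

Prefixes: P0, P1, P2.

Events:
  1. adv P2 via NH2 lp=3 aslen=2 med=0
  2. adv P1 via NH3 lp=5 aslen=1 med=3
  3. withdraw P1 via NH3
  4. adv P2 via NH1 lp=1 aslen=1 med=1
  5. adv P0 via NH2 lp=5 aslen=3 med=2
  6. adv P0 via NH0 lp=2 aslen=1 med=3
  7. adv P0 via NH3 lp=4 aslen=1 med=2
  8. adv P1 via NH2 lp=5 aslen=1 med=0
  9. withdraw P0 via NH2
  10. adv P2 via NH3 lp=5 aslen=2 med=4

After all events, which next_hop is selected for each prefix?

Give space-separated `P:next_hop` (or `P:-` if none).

Answer: P0:NH3 P1:NH2 P2:NH3

Derivation:
Op 1: best P0=- P1=- P2=NH2
Op 2: best P0=- P1=NH3 P2=NH2
Op 3: best P0=- P1=- P2=NH2
Op 4: best P0=- P1=- P2=NH2
Op 5: best P0=NH2 P1=- P2=NH2
Op 6: best P0=NH2 P1=- P2=NH2
Op 7: best P0=NH2 P1=- P2=NH2
Op 8: best P0=NH2 P1=NH2 P2=NH2
Op 9: best P0=NH3 P1=NH2 P2=NH2
Op 10: best P0=NH3 P1=NH2 P2=NH3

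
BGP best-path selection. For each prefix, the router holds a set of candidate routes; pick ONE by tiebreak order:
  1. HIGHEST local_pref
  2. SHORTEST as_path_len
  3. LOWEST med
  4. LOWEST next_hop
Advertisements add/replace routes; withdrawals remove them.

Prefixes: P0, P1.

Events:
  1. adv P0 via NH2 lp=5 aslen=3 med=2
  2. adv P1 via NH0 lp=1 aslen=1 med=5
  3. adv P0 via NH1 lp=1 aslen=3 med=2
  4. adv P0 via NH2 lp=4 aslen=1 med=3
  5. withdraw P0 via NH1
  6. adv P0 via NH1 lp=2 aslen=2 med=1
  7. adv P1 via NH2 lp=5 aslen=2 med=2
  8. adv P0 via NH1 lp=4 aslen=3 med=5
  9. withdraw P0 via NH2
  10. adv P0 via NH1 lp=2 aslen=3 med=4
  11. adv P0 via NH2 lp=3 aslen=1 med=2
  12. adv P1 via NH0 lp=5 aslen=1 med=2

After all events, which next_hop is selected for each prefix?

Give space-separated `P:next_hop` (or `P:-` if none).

Answer: P0:NH2 P1:NH0

Derivation:
Op 1: best P0=NH2 P1=-
Op 2: best P0=NH2 P1=NH0
Op 3: best P0=NH2 P1=NH0
Op 4: best P0=NH2 P1=NH0
Op 5: best P0=NH2 P1=NH0
Op 6: best P0=NH2 P1=NH0
Op 7: best P0=NH2 P1=NH2
Op 8: best P0=NH2 P1=NH2
Op 9: best P0=NH1 P1=NH2
Op 10: best P0=NH1 P1=NH2
Op 11: best P0=NH2 P1=NH2
Op 12: best P0=NH2 P1=NH0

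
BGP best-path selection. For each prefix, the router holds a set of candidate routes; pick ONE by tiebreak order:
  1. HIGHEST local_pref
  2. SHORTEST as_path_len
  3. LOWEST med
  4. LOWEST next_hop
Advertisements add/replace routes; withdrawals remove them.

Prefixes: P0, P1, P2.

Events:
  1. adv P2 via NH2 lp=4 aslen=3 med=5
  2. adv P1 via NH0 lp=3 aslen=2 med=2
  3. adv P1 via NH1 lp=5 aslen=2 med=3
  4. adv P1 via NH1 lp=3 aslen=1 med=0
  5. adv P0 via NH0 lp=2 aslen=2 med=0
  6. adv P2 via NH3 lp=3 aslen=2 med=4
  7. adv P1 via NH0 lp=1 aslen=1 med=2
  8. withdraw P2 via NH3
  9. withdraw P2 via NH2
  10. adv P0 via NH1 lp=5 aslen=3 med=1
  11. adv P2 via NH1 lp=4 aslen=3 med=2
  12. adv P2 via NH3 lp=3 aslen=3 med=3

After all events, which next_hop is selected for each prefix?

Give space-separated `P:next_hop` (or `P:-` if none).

Op 1: best P0=- P1=- P2=NH2
Op 2: best P0=- P1=NH0 P2=NH2
Op 3: best P0=- P1=NH1 P2=NH2
Op 4: best P0=- P1=NH1 P2=NH2
Op 5: best P0=NH0 P1=NH1 P2=NH2
Op 6: best P0=NH0 P1=NH1 P2=NH2
Op 7: best P0=NH0 P1=NH1 P2=NH2
Op 8: best P0=NH0 P1=NH1 P2=NH2
Op 9: best P0=NH0 P1=NH1 P2=-
Op 10: best P0=NH1 P1=NH1 P2=-
Op 11: best P0=NH1 P1=NH1 P2=NH1
Op 12: best P0=NH1 P1=NH1 P2=NH1

Answer: P0:NH1 P1:NH1 P2:NH1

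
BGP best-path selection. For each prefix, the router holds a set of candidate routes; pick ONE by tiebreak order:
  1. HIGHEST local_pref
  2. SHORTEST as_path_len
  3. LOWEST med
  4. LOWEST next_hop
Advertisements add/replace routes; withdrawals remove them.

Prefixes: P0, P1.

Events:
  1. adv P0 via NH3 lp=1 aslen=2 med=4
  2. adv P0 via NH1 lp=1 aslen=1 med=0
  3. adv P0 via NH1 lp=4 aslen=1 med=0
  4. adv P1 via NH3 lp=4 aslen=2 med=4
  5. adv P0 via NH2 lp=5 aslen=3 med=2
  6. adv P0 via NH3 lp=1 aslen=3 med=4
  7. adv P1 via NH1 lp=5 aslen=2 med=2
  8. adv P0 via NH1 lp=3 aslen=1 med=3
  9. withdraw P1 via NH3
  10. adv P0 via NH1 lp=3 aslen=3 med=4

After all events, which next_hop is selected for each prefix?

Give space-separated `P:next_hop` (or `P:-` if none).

Answer: P0:NH2 P1:NH1

Derivation:
Op 1: best P0=NH3 P1=-
Op 2: best P0=NH1 P1=-
Op 3: best P0=NH1 P1=-
Op 4: best P0=NH1 P1=NH3
Op 5: best P0=NH2 P1=NH3
Op 6: best P0=NH2 P1=NH3
Op 7: best P0=NH2 P1=NH1
Op 8: best P0=NH2 P1=NH1
Op 9: best P0=NH2 P1=NH1
Op 10: best P0=NH2 P1=NH1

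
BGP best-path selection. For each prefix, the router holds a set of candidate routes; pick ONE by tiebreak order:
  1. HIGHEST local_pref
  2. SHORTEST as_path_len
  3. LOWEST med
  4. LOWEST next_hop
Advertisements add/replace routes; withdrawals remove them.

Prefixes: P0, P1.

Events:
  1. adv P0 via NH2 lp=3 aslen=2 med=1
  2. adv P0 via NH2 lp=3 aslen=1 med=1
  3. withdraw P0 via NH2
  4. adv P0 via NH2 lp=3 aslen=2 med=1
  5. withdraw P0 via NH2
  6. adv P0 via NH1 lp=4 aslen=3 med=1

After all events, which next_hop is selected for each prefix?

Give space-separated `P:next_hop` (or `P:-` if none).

Answer: P0:NH1 P1:-

Derivation:
Op 1: best P0=NH2 P1=-
Op 2: best P0=NH2 P1=-
Op 3: best P0=- P1=-
Op 4: best P0=NH2 P1=-
Op 5: best P0=- P1=-
Op 6: best P0=NH1 P1=-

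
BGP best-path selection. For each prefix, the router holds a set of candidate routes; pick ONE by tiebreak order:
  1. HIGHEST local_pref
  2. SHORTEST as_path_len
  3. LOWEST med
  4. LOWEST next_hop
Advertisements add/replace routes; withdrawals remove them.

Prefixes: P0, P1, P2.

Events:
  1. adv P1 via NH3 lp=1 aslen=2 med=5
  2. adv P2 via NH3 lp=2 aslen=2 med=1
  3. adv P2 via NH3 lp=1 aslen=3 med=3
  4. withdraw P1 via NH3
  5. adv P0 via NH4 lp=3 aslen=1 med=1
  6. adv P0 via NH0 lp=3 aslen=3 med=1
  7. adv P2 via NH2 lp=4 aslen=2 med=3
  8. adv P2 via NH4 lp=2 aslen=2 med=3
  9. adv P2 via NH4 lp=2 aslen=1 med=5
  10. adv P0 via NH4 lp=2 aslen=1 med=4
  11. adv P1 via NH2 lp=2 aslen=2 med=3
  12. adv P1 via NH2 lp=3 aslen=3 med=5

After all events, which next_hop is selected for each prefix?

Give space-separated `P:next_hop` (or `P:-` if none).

Op 1: best P0=- P1=NH3 P2=-
Op 2: best P0=- P1=NH3 P2=NH3
Op 3: best P0=- P1=NH3 P2=NH3
Op 4: best P0=- P1=- P2=NH3
Op 5: best P0=NH4 P1=- P2=NH3
Op 6: best P0=NH4 P1=- P2=NH3
Op 7: best P0=NH4 P1=- P2=NH2
Op 8: best P0=NH4 P1=- P2=NH2
Op 9: best P0=NH4 P1=- P2=NH2
Op 10: best P0=NH0 P1=- P2=NH2
Op 11: best P0=NH0 P1=NH2 P2=NH2
Op 12: best P0=NH0 P1=NH2 P2=NH2

Answer: P0:NH0 P1:NH2 P2:NH2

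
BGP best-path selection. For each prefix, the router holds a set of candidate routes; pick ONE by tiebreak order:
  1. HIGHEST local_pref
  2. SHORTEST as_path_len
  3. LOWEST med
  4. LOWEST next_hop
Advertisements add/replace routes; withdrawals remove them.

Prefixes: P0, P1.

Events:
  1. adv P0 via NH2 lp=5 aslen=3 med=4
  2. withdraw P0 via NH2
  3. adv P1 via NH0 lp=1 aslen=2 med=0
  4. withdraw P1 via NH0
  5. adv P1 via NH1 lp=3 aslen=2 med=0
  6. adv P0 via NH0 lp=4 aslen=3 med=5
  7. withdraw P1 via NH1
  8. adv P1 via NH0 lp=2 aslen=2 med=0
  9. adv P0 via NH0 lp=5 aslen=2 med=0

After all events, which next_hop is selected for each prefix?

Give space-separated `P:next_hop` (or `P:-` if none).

Answer: P0:NH0 P1:NH0

Derivation:
Op 1: best P0=NH2 P1=-
Op 2: best P0=- P1=-
Op 3: best P0=- P1=NH0
Op 4: best P0=- P1=-
Op 5: best P0=- P1=NH1
Op 6: best P0=NH0 P1=NH1
Op 7: best P0=NH0 P1=-
Op 8: best P0=NH0 P1=NH0
Op 9: best P0=NH0 P1=NH0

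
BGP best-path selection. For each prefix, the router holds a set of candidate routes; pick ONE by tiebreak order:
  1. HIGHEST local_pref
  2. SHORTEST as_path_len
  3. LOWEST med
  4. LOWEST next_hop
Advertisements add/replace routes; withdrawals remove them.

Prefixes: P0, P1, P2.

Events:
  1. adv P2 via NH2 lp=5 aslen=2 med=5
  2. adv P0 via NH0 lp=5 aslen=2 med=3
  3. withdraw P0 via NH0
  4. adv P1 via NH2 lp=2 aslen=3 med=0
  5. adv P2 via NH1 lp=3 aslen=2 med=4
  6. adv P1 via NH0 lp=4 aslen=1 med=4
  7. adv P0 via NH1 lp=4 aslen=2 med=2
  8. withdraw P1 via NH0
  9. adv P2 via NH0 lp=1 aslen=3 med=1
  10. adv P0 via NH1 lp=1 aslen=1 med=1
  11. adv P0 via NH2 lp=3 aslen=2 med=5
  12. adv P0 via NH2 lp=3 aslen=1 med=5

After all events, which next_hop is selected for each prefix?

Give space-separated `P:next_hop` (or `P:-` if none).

Answer: P0:NH2 P1:NH2 P2:NH2

Derivation:
Op 1: best P0=- P1=- P2=NH2
Op 2: best P0=NH0 P1=- P2=NH2
Op 3: best P0=- P1=- P2=NH2
Op 4: best P0=- P1=NH2 P2=NH2
Op 5: best P0=- P1=NH2 P2=NH2
Op 6: best P0=- P1=NH0 P2=NH2
Op 7: best P0=NH1 P1=NH0 P2=NH2
Op 8: best P0=NH1 P1=NH2 P2=NH2
Op 9: best P0=NH1 P1=NH2 P2=NH2
Op 10: best P0=NH1 P1=NH2 P2=NH2
Op 11: best P0=NH2 P1=NH2 P2=NH2
Op 12: best P0=NH2 P1=NH2 P2=NH2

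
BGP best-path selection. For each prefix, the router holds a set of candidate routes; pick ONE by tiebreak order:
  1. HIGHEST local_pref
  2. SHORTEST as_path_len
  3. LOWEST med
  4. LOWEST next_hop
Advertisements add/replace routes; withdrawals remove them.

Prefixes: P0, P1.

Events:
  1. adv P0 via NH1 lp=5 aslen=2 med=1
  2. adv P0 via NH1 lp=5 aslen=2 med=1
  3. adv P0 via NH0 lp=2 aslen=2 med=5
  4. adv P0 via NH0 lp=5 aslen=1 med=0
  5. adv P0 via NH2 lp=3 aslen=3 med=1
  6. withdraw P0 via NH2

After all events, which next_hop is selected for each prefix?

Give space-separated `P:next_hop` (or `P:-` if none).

Op 1: best P0=NH1 P1=-
Op 2: best P0=NH1 P1=-
Op 3: best P0=NH1 P1=-
Op 4: best P0=NH0 P1=-
Op 5: best P0=NH0 P1=-
Op 6: best P0=NH0 P1=-

Answer: P0:NH0 P1:-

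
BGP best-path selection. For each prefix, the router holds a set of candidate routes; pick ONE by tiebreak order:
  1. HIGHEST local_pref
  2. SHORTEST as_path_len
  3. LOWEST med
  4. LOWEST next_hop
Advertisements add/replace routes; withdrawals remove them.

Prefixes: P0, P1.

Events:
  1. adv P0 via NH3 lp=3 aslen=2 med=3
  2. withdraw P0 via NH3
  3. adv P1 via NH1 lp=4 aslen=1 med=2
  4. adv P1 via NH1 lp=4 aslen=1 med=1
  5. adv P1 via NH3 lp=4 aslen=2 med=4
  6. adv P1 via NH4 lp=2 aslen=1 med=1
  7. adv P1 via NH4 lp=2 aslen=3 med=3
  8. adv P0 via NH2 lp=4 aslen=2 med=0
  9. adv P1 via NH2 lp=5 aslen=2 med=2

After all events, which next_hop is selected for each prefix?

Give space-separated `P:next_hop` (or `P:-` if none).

Op 1: best P0=NH3 P1=-
Op 2: best P0=- P1=-
Op 3: best P0=- P1=NH1
Op 4: best P0=- P1=NH1
Op 5: best P0=- P1=NH1
Op 6: best P0=- P1=NH1
Op 7: best P0=- P1=NH1
Op 8: best P0=NH2 P1=NH1
Op 9: best P0=NH2 P1=NH2

Answer: P0:NH2 P1:NH2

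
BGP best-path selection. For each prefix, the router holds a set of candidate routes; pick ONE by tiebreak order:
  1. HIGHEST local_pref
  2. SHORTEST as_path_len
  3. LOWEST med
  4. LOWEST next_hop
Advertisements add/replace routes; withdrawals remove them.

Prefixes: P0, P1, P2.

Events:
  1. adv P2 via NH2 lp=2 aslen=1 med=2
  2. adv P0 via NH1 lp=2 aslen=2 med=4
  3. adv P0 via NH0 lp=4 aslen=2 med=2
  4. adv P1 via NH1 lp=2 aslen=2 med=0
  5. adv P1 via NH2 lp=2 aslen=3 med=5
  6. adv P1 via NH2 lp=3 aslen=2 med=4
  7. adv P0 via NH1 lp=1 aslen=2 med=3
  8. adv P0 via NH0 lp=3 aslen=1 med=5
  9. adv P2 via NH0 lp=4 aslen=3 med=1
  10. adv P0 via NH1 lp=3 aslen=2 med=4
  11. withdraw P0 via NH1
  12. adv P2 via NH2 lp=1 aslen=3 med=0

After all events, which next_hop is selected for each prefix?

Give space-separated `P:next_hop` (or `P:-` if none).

Answer: P0:NH0 P1:NH2 P2:NH0

Derivation:
Op 1: best P0=- P1=- P2=NH2
Op 2: best P0=NH1 P1=- P2=NH2
Op 3: best P0=NH0 P1=- P2=NH2
Op 4: best P0=NH0 P1=NH1 P2=NH2
Op 5: best P0=NH0 P1=NH1 P2=NH2
Op 6: best P0=NH0 P1=NH2 P2=NH2
Op 7: best P0=NH0 P1=NH2 P2=NH2
Op 8: best P0=NH0 P1=NH2 P2=NH2
Op 9: best P0=NH0 P1=NH2 P2=NH0
Op 10: best P0=NH0 P1=NH2 P2=NH0
Op 11: best P0=NH0 P1=NH2 P2=NH0
Op 12: best P0=NH0 P1=NH2 P2=NH0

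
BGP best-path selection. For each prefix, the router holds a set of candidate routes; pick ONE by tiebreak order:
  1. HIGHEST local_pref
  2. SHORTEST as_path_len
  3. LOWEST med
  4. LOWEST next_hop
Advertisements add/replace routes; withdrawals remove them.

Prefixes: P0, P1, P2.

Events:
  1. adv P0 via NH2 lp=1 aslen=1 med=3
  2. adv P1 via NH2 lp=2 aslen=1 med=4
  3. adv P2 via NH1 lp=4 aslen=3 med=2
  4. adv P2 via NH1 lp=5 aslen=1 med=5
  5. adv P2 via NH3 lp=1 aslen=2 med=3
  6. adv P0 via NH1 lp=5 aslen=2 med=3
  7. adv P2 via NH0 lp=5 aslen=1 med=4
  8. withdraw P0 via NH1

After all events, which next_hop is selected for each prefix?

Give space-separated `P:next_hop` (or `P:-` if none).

Op 1: best P0=NH2 P1=- P2=-
Op 2: best P0=NH2 P1=NH2 P2=-
Op 3: best P0=NH2 P1=NH2 P2=NH1
Op 4: best P0=NH2 P1=NH2 P2=NH1
Op 5: best P0=NH2 P1=NH2 P2=NH1
Op 6: best P0=NH1 P1=NH2 P2=NH1
Op 7: best P0=NH1 P1=NH2 P2=NH0
Op 8: best P0=NH2 P1=NH2 P2=NH0

Answer: P0:NH2 P1:NH2 P2:NH0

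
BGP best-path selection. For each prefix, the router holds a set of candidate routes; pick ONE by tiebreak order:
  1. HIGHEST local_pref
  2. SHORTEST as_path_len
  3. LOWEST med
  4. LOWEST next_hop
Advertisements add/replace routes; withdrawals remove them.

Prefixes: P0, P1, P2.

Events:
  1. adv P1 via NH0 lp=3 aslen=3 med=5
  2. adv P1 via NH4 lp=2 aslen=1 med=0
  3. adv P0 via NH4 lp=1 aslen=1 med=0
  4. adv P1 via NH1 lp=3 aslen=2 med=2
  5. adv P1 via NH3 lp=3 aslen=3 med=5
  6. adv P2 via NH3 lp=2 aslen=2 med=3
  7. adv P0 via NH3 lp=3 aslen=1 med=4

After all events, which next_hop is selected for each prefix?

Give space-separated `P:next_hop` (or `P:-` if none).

Op 1: best P0=- P1=NH0 P2=-
Op 2: best P0=- P1=NH0 P2=-
Op 3: best P0=NH4 P1=NH0 P2=-
Op 4: best P0=NH4 P1=NH1 P2=-
Op 5: best P0=NH4 P1=NH1 P2=-
Op 6: best P0=NH4 P1=NH1 P2=NH3
Op 7: best P0=NH3 P1=NH1 P2=NH3

Answer: P0:NH3 P1:NH1 P2:NH3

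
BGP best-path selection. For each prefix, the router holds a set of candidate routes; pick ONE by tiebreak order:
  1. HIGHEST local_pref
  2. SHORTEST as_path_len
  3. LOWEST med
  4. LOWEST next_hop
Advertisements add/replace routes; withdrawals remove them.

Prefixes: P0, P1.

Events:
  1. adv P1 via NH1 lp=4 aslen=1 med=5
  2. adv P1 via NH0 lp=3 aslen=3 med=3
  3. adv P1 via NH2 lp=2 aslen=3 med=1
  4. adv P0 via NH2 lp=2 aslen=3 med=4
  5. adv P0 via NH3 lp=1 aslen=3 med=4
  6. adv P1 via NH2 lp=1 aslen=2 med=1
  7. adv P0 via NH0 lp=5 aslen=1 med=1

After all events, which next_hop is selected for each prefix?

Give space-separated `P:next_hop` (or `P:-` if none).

Answer: P0:NH0 P1:NH1

Derivation:
Op 1: best P0=- P1=NH1
Op 2: best P0=- P1=NH1
Op 3: best P0=- P1=NH1
Op 4: best P0=NH2 P1=NH1
Op 5: best P0=NH2 P1=NH1
Op 6: best P0=NH2 P1=NH1
Op 7: best P0=NH0 P1=NH1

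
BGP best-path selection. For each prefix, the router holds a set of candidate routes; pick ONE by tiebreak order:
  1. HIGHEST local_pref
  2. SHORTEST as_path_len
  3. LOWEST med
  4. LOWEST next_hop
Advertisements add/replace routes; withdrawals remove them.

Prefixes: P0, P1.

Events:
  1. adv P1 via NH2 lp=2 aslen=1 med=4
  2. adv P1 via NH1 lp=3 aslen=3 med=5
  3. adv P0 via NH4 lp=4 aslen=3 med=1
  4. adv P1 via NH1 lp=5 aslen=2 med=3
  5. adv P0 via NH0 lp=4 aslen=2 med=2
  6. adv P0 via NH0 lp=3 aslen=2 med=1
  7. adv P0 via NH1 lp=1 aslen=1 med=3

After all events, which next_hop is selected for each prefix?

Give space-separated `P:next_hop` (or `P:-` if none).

Op 1: best P0=- P1=NH2
Op 2: best P0=- P1=NH1
Op 3: best P0=NH4 P1=NH1
Op 4: best P0=NH4 P1=NH1
Op 5: best P0=NH0 P1=NH1
Op 6: best P0=NH4 P1=NH1
Op 7: best P0=NH4 P1=NH1

Answer: P0:NH4 P1:NH1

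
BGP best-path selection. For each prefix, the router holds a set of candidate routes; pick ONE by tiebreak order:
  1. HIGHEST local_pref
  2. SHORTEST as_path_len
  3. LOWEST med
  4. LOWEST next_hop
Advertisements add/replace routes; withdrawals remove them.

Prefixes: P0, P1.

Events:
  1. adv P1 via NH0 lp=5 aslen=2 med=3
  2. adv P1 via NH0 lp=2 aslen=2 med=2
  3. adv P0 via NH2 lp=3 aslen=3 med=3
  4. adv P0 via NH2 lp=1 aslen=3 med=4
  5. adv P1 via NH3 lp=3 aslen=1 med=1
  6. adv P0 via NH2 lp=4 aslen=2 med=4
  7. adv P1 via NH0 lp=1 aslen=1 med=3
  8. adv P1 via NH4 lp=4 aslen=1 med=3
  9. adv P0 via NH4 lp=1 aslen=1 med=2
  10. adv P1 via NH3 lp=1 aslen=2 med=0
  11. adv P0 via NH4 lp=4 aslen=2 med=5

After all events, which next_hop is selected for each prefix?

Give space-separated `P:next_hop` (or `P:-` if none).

Op 1: best P0=- P1=NH0
Op 2: best P0=- P1=NH0
Op 3: best P0=NH2 P1=NH0
Op 4: best P0=NH2 P1=NH0
Op 5: best P0=NH2 P1=NH3
Op 6: best P0=NH2 P1=NH3
Op 7: best P0=NH2 P1=NH3
Op 8: best P0=NH2 P1=NH4
Op 9: best P0=NH2 P1=NH4
Op 10: best P0=NH2 P1=NH4
Op 11: best P0=NH2 P1=NH4

Answer: P0:NH2 P1:NH4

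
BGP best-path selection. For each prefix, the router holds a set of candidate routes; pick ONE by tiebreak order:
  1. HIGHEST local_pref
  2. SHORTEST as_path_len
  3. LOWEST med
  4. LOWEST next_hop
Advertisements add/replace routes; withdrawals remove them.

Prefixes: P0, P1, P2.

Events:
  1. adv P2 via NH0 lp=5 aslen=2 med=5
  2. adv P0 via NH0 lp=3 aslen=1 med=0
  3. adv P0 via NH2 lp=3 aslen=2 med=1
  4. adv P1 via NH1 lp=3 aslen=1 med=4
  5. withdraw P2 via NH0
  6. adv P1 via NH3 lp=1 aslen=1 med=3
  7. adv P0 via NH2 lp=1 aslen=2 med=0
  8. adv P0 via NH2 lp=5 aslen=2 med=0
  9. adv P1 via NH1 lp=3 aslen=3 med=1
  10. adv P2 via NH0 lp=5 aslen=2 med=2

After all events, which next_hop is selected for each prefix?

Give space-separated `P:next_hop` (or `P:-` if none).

Op 1: best P0=- P1=- P2=NH0
Op 2: best P0=NH0 P1=- P2=NH0
Op 3: best P0=NH0 P1=- P2=NH0
Op 4: best P0=NH0 P1=NH1 P2=NH0
Op 5: best P0=NH0 P1=NH1 P2=-
Op 6: best P0=NH0 P1=NH1 P2=-
Op 7: best P0=NH0 P1=NH1 P2=-
Op 8: best P0=NH2 P1=NH1 P2=-
Op 9: best P0=NH2 P1=NH1 P2=-
Op 10: best P0=NH2 P1=NH1 P2=NH0

Answer: P0:NH2 P1:NH1 P2:NH0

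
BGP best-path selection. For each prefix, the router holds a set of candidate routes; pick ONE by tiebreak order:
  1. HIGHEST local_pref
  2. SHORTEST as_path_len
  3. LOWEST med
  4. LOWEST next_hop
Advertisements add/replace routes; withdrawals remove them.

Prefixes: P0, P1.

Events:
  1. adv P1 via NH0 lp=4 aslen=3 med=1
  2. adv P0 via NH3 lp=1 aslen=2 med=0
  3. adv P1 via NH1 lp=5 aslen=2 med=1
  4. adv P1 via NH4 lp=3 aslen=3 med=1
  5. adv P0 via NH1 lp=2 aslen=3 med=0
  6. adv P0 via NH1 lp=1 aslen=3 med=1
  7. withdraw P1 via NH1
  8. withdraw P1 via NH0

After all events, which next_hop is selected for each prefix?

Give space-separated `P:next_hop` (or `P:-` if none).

Answer: P0:NH3 P1:NH4

Derivation:
Op 1: best P0=- P1=NH0
Op 2: best P0=NH3 P1=NH0
Op 3: best P0=NH3 P1=NH1
Op 4: best P0=NH3 P1=NH1
Op 5: best P0=NH1 P1=NH1
Op 6: best P0=NH3 P1=NH1
Op 7: best P0=NH3 P1=NH0
Op 8: best P0=NH3 P1=NH4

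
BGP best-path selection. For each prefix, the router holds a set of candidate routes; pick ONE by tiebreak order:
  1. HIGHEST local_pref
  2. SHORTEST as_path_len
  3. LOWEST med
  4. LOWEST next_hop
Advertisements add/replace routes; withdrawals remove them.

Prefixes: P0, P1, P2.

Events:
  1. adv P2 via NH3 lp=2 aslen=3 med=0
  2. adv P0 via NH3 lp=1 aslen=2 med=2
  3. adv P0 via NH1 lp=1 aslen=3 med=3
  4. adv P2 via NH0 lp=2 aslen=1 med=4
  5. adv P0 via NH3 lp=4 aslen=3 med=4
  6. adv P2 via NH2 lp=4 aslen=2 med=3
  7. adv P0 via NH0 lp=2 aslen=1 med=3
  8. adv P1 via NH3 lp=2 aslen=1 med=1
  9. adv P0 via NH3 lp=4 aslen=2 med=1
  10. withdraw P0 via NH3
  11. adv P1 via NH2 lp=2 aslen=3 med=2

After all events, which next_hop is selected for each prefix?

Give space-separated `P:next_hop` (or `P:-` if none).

Op 1: best P0=- P1=- P2=NH3
Op 2: best P0=NH3 P1=- P2=NH3
Op 3: best P0=NH3 P1=- P2=NH3
Op 4: best P0=NH3 P1=- P2=NH0
Op 5: best P0=NH3 P1=- P2=NH0
Op 6: best P0=NH3 P1=- P2=NH2
Op 7: best P0=NH3 P1=- P2=NH2
Op 8: best P0=NH3 P1=NH3 P2=NH2
Op 9: best P0=NH3 P1=NH3 P2=NH2
Op 10: best P0=NH0 P1=NH3 P2=NH2
Op 11: best P0=NH0 P1=NH3 P2=NH2

Answer: P0:NH0 P1:NH3 P2:NH2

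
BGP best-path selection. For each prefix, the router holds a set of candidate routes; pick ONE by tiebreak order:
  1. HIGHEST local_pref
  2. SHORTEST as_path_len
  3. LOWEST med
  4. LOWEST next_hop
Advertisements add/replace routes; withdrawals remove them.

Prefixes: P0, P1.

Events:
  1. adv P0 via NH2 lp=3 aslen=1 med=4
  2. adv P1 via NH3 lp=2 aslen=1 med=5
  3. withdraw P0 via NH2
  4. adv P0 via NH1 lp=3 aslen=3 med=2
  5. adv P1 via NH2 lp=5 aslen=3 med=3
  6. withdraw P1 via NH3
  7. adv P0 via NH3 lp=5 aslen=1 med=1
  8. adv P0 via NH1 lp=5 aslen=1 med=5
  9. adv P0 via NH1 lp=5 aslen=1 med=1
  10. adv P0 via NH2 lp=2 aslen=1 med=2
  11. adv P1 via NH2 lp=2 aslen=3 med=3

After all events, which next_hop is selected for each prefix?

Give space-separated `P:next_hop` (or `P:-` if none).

Op 1: best P0=NH2 P1=-
Op 2: best P0=NH2 P1=NH3
Op 3: best P0=- P1=NH3
Op 4: best P0=NH1 P1=NH3
Op 5: best P0=NH1 P1=NH2
Op 6: best P0=NH1 P1=NH2
Op 7: best P0=NH3 P1=NH2
Op 8: best P0=NH3 P1=NH2
Op 9: best P0=NH1 P1=NH2
Op 10: best P0=NH1 P1=NH2
Op 11: best P0=NH1 P1=NH2

Answer: P0:NH1 P1:NH2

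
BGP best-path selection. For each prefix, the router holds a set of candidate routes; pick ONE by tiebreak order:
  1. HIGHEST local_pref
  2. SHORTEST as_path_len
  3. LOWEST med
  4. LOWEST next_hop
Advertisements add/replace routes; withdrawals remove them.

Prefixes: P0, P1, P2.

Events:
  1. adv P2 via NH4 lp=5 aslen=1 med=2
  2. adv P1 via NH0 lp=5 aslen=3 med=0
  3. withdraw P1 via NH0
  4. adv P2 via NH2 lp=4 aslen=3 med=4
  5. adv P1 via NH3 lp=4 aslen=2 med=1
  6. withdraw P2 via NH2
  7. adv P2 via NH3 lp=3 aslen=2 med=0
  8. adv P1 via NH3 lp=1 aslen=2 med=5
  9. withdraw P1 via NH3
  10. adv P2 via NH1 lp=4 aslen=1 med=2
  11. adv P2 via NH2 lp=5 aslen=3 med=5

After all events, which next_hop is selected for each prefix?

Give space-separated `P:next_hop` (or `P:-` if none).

Answer: P0:- P1:- P2:NH4

Derivation:
Op 1: best P0=- P1=- P2=NH4
Op 2: best P0=- P1=NH0 P2=NH4
Op 3: best P0=- P1=- P2=NH4
Op 4: best P0=- P1=- P2=NH4
Op 5: best P0=- P1=NH3 P2=NH4
Op 6: best P0=- P1=NH3 P2=NH4
Op 7: best P0=- P1=NH3 P2=NH4
Op 8: best P0=- P1=NH3 P2=NH4
Op 9: best P0=- P1=- P2=NH4
Op 10: best P0=- P1=- P2=NH4
Op 11: best P0=- P1=- P2=NH4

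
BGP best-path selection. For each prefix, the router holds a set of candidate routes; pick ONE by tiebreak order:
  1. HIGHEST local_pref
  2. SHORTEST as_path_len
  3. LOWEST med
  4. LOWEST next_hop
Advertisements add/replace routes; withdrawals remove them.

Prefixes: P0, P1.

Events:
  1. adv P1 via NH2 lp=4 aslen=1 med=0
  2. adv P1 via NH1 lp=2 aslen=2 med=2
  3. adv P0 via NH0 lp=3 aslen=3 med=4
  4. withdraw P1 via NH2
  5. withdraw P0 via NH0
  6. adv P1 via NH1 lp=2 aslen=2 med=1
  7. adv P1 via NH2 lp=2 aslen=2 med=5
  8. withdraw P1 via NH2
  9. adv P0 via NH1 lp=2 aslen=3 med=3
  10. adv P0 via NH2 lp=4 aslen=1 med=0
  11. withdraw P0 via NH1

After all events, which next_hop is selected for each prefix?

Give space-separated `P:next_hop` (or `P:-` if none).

Op 1: best P0=- P1=NH2
Op 2: best P0=- P1=NH2
Op 3: best P0=NH0 P1=NH2
Op 4: best P0=NH0 P1=NH1
Op 5: best P0=- P1=NH1
Op 6: best P0=- P1=NH1
Op 7: best P0=- P1=NH1
Op 8: best P0=- P1=NH1
Op 9: best P0=NH1 P1=NH1
Op 10: best P0=NH2 P1=NH1
Op 11: best P0=NH2 P1=NH1

Answer: P0:NH2 P1:NH1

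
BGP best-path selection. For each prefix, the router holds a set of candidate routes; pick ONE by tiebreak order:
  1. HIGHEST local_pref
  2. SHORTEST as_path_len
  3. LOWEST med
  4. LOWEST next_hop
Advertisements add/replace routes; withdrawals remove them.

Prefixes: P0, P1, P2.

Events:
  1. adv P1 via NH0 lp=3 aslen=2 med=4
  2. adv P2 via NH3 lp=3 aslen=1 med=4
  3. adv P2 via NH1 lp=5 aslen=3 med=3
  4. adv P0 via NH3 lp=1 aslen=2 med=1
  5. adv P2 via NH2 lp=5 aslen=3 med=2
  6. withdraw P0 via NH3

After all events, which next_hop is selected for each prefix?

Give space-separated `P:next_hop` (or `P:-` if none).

Answer: P0:- P1:NH0 P2:NH2

Derivation:
Op 1: best P0=- P1=NH0 P2=-
Op 2: best P0=- P1=NH0 P2=NH3
Op 3: best P0=- P1=NH0 P2=NH1
Op 4: best P0=NH3 P1=NH0 P2=NH1
Op 5: best P0=NH3 P1=NH0 P2=NH2
Op 6: best P0=- P1=NH0 P2=NH2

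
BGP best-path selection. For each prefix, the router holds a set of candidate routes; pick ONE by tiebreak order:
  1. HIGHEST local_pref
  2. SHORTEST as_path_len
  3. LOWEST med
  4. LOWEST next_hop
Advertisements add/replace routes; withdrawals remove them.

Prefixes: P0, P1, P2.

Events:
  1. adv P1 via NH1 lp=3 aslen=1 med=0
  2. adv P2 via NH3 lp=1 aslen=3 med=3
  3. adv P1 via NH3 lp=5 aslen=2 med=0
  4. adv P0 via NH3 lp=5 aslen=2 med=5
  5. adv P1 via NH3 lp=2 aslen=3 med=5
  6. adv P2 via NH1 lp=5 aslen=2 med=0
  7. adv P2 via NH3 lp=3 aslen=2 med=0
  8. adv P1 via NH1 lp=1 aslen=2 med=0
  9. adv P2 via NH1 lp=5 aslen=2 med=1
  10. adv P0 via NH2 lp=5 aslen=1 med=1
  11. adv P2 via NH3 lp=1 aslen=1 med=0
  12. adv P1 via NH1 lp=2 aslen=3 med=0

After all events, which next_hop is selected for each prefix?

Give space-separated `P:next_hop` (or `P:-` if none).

Answer: P0:NH2 P1:NH1 P2:NH1

Derivation:
Op 1: best P0=- P1=NH1 P2=-
Op 2: best P0=- P1=NH1 P2=NH3
Op 3: best P0=- P1=NH3 P2=NH3
Op 4: best P0=NH3 P1=NH3 P2=NH3
Op 5: best P0=NH3 P1=NH1 P2=NH3
Op 6: best P0=NH3 P1=NH1 P2=NH1
Op 7: best P0=NH3 P1=NH1 P2=NH1
Op 8: best P0=NH3 P1=NH3 P2=NH1
Op 9: best P0=NH3 P1=NH3 P2=NH1
Op 10: best P0=NH2 P1=NH3 P2=NH1
Op 11: best P0=NH2 P1=NH3 P2=NH1
Op 12: best P0=NH2 P1=NH1 P2=NH1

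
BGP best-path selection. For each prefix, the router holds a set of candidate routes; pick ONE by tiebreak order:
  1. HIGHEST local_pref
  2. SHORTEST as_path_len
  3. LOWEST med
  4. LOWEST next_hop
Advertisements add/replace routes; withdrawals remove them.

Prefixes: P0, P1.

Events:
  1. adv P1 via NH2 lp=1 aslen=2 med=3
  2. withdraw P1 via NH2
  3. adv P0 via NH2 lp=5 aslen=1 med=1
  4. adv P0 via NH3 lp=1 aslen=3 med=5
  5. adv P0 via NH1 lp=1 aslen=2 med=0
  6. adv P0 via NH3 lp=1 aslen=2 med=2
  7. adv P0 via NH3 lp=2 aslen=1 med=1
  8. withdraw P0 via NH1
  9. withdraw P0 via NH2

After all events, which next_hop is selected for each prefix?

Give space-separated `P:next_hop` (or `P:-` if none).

Op 1: best P0=- P1=NH2
Op 2: best P0=- P1=-
Op 3: best P0=NH2 P1=-
Op 4: best P0=NH2 P1=-
Op 5: best P0=NH2 P1=-
Op 6: best P0=NH2 P1=-
Op 7: best P0=NH2 P1=-
Op 8: best P0=NH2 P1=-
Op 9: best P0=NH3 P1=-

Answer: P0:NH3 P1:-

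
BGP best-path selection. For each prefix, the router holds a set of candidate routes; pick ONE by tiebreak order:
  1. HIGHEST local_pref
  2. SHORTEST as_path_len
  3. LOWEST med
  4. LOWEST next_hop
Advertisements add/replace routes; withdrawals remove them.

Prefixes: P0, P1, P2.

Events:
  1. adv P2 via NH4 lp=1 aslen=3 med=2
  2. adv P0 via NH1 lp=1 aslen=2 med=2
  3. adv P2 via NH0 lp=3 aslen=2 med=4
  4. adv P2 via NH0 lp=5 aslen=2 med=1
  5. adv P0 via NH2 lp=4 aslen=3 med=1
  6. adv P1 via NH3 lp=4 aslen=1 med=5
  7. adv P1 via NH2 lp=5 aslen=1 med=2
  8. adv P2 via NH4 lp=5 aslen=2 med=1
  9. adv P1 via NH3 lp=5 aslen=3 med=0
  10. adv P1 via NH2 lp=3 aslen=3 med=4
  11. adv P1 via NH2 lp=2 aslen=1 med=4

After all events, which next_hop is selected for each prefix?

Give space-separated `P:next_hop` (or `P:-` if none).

Answer: P0:NH2 P1:NH3 P2:NH0

Derivation:
Op 1: best P0=- P1=- P2=NH4
Op 2: best P0=NH1 P1=- P2=NH4
Op 3: best P0=NH1 P1=- P2=NH0
Op 4: best P0=NH1 P1=- P2=NH0
Op 5: best P0=NH2 P1=- P2=NH0
Op 6: best P0=NH2 P1=NH3 P2=NH0
Op 7: best P0=NH2 P1=NH2 P2=NH0
Op 8: best P0=NH2 P1=NH2 P2=NH0
Op 9: best P0=NH2 P1=NH2 P2=NH0
Op 10: best P0=NH2 P1=NH3 P2=NH0
Op 11: best P0=NH2 P1=NH3 P2=NH0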